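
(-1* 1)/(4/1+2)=-1/6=-0.17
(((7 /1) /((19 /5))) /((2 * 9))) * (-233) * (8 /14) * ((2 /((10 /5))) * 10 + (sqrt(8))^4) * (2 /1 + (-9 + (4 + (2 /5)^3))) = 12655628 /4275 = 2960.38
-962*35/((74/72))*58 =-1900080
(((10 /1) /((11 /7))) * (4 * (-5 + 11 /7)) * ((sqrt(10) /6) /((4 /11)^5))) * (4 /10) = -14641 * sqrt(10) /16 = -2893.68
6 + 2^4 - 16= 6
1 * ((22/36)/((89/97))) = 1067/1602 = 0.67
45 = 45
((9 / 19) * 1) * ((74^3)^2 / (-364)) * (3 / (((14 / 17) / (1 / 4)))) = -2355336843462 / 12103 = -194607687.64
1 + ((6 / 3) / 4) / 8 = 1.06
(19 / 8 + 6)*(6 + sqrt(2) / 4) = 67*sqrt(2) / 32 + 201 / 4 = 53.21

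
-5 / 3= -1.67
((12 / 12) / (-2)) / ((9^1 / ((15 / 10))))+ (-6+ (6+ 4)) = 47 / 12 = 3.92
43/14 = 3.07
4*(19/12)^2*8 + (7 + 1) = 794/9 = 88.22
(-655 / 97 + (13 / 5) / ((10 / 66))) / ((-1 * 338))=-12619 / 409825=-0.03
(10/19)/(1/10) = 5.26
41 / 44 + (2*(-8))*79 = -55575 / 44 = -1263.07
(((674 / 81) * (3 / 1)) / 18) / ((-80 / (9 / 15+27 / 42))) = -9773 / 453600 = -0.02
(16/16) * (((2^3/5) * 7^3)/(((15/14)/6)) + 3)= 76907/25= 3076.28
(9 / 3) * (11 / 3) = 11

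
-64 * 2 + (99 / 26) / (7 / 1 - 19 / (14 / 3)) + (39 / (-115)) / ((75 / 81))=-127.07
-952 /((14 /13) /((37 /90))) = -16354 /45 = -363.42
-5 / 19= -0.26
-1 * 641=-641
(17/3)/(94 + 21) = 17/345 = 0.05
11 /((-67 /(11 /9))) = -121 /603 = -0.20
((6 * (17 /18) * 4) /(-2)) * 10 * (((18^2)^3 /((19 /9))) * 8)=-277539747840 /19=-14607355149.47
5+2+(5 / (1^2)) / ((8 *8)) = 7.08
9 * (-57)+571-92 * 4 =-310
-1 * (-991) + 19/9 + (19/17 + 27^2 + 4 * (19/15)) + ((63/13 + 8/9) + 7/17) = 5749676/3315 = 1734.44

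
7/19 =0.37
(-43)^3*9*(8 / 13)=-5724504 / 13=-440346.46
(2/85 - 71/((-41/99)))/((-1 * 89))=-597547/310165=-1.93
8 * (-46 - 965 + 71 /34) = -137212 /17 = -8071.29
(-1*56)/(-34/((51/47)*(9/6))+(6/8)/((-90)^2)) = 604800/225599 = 2.68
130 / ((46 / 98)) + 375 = 651.96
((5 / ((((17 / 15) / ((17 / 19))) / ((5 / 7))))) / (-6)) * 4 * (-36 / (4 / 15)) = 253.76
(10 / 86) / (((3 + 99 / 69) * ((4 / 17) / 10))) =575 / 516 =1.11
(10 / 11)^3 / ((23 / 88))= 8000 / 2783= 2.87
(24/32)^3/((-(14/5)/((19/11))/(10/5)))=-2565/4928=-0.52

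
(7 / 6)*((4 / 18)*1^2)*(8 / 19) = 56 / 513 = 0.11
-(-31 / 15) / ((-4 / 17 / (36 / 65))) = -1581 / 325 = -4.86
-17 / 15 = -1.13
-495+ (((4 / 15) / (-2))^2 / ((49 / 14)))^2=-495.00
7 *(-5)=-35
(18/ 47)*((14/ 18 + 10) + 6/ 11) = 2242/ 517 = 4.34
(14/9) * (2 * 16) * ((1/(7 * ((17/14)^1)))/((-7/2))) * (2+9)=-2816/153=-18.41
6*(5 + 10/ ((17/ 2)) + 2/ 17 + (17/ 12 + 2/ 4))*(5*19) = 159125/ 34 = 4680.15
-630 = -630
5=5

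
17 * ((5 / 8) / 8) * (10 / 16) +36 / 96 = 617 / 512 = 1.21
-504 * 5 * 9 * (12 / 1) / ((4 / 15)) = -1020600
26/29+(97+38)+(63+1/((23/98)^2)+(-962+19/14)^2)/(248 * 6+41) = 3399834521421/4597452244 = 739.50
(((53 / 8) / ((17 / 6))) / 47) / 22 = 159 / 70312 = 0.00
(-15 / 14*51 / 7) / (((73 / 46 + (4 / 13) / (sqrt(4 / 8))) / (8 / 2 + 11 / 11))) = -1085347575 / 40811561 + 210436200*sqrt(2) / 40811561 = -19.30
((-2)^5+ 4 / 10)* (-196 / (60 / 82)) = 634844 / 75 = 8464.59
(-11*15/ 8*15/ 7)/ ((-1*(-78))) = -825/ 1456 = -0.57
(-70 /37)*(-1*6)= 420 /37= 11.35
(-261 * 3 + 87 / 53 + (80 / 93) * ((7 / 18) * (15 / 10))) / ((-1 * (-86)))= -5773264 / 635841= -9.08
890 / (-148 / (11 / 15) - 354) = -4895 / 3057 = -1.60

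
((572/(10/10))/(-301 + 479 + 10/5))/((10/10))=3.18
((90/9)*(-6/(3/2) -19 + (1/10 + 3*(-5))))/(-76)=379/76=4.99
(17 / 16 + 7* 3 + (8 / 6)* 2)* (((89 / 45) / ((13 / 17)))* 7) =12571517 / 28080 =447.70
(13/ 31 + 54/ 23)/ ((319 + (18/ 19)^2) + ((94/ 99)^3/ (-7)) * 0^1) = 712253/ 82339379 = 0.01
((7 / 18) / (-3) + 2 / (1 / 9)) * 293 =282745 / 54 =5236.02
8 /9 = 0.89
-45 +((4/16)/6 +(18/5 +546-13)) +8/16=59057/120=492.14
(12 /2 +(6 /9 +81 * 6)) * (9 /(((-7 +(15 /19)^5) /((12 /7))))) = -65874137796 /58006613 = -1135.63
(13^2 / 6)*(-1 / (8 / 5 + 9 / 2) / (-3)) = 845 / 549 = 1.54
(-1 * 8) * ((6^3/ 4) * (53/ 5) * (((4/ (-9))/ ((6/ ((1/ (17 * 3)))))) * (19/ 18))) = 16112/ 2295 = 7.02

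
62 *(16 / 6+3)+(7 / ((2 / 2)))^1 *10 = 1264 / 3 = 421.33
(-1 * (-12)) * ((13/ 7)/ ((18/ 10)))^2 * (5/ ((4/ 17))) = 271.45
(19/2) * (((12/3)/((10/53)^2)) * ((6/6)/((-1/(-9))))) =480339/50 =9606.78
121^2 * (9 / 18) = 7320.50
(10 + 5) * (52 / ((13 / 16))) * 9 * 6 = 51840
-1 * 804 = -804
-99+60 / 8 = -183 / 2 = -91.50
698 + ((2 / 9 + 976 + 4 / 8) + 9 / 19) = 572917 / 342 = 1675.20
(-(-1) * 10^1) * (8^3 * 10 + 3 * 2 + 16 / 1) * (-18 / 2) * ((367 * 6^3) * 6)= -220112976960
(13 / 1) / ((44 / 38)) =247 / 22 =11.23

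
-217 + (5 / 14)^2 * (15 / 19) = -807733 / 3724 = -216.90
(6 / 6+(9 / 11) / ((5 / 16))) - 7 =-186 / 55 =-3.38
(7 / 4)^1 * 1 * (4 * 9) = 63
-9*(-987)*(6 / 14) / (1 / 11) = 41877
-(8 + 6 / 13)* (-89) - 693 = 781 / 13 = 60.08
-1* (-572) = 572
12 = 12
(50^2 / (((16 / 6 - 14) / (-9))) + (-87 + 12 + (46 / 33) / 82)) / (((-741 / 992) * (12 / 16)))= -174350213888 / 51131223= -3409.86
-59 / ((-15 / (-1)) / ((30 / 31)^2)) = -3540 / 961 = -3.68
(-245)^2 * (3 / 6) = 60025 / 2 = 30012.50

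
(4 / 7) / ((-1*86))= -0.01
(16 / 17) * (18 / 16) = 18 / 17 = 1.06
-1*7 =-7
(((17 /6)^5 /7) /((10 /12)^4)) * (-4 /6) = -1419857 /39375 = -36.06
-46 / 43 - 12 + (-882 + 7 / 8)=-307603 / 344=-894.19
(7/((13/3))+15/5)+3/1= 99/13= 7.62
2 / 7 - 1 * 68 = -474 / 7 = -67.71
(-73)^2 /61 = 5329 /61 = 87.36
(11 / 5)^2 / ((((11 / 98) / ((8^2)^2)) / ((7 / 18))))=15454208 / 225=68685.37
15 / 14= 1.07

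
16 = 16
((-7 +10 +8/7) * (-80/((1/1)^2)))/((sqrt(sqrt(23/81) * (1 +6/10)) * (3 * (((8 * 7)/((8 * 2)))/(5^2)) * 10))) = -2900 * sqrt(10) * 23^(3/4)/1127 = -85.46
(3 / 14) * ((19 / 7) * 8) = 228 / 49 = 4.65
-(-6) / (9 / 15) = 10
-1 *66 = -66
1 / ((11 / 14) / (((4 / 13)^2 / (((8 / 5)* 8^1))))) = 35 / 3718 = 0.01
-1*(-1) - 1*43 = -42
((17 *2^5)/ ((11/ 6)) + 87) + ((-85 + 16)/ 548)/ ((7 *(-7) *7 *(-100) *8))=634716834441/ 1654083200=383.73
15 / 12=5 / 4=1.25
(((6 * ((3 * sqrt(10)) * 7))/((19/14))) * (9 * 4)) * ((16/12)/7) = 12096 * sqrt(10)/19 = 2013.21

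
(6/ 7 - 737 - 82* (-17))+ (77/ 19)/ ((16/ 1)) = 1400459/ 2128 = 658.11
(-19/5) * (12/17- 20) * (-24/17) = -149568/1445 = -103.51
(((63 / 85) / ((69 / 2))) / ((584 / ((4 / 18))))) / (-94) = -7 / 80491260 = -0.00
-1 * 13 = -13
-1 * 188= -188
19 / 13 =1.46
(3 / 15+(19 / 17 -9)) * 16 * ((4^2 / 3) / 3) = -167168 / 765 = -218.52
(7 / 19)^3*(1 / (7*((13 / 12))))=588 / 89167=0.01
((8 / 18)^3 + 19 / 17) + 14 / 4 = 116629 / 24786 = 4.71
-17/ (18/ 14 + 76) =-119/ 541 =-0.22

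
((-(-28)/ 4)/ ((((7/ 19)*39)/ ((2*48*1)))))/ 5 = 608/ 65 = 9.35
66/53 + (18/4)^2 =4557/212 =21.50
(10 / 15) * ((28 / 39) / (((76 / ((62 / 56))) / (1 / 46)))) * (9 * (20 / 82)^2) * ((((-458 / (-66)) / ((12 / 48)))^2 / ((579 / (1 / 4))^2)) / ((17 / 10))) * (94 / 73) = 38203268500 / 4326625359089654049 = 0.00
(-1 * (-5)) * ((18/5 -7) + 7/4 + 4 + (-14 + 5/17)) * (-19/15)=24453/340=71.92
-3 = -3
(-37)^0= 1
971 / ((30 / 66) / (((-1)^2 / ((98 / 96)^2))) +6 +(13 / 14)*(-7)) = -36895.09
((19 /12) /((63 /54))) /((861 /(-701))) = -13319 /12054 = -1.10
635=635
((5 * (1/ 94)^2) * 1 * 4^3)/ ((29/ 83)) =6640/ 64061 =0.10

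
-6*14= -84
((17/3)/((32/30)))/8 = 85/128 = 0.66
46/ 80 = 23/ 40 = 0.58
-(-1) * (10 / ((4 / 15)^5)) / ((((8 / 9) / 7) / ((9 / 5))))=430565625 / 4096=105118.56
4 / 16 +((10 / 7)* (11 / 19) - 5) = -2087 / 532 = -3.92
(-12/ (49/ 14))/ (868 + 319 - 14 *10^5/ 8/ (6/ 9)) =0.00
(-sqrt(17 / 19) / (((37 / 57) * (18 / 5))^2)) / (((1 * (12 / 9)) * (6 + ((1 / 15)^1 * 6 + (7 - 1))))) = -2375 * sqrt(323) / 4074144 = -0.01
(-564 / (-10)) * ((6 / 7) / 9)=188 / 35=5.37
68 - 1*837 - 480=-1249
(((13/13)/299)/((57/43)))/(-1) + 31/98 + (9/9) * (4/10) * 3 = 12641879/8351070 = 1.51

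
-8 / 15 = -0.53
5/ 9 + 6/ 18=8/ 9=0.89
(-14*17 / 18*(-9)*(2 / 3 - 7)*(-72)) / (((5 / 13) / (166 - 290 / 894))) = 17414059208 / 745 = 23374576.12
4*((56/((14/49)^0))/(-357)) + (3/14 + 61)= 43259/714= 60.59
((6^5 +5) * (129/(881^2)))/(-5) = -0.26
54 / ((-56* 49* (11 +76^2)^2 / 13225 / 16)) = -0.00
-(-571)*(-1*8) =-4568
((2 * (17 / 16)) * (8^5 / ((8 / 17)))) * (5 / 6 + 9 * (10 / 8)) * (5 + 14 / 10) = 11442858.67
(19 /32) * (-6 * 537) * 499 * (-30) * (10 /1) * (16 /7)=4582167300 /7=654595328.57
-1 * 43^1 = -43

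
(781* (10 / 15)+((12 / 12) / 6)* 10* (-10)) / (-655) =-504 / 655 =-0.77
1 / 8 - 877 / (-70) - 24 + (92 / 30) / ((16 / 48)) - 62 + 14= -14041 / 280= -50.15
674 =674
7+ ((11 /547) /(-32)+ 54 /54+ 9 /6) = 166277 /17504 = 9.50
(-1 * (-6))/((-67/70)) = -420/67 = -6.27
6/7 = 0.86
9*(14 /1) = 126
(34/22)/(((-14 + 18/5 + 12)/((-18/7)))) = -765/308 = -2.48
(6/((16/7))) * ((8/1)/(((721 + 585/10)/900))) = 37800/1559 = 24.25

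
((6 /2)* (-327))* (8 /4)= -1962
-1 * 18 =-18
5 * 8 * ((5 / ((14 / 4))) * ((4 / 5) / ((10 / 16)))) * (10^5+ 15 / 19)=7314343.46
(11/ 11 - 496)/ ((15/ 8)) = -264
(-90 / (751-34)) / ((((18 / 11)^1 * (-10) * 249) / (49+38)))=319 / 119022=0.00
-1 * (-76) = 76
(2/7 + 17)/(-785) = -121/5495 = -0.02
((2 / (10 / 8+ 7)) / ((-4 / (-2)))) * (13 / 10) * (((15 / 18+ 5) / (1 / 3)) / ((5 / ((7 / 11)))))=637 / 1815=0.35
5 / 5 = 1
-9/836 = -0.01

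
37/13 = 2.85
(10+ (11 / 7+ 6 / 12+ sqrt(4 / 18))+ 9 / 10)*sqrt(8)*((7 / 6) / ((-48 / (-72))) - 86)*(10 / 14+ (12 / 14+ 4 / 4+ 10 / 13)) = -23255696*sqrt(2) / 3185 - 102448 / 273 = -10701.33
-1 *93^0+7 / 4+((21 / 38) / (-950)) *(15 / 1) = 1338 / 1805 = 0.74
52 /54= 26 /27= 0.96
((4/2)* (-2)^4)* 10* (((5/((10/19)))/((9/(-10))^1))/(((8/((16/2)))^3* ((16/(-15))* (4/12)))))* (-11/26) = -52250/13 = -4019.23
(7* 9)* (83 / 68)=5229 / 68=76.90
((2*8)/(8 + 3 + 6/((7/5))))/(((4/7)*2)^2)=343/428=0.80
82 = 82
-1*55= -55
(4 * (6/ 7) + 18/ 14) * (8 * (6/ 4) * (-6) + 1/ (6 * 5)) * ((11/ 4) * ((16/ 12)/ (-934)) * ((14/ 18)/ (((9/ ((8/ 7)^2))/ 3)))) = 4179824/ 9267615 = 0.45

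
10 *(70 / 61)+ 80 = 5580 / 61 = 91.48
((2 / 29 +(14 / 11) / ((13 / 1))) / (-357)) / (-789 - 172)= 692 / 1422740319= 0.00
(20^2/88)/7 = 50/77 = 0.65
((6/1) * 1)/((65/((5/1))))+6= 84/13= 6.46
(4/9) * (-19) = -76/9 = -8.44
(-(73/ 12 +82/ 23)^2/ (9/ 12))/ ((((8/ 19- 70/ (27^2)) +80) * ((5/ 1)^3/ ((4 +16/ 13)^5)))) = -38892454575659136/ 803406902978875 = -48.41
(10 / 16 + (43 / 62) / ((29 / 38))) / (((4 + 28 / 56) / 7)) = 25739 / 10788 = 2.39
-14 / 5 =-2.80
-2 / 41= -0.05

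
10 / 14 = 5 / 7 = 0.71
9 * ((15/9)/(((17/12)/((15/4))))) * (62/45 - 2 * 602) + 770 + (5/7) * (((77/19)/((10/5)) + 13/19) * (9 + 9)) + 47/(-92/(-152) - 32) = -126635792631/2697373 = -46947.82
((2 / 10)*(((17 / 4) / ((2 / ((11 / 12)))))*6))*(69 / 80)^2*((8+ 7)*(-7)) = -18696447 / 102400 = -182.58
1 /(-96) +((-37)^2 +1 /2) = 131471 /96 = 1369.49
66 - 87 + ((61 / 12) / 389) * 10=-48709 / 2334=-20.87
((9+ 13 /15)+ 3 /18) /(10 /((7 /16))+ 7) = 2107 /6270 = 0.34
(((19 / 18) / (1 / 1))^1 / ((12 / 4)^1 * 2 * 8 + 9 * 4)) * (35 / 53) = 95 / 11448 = 0.01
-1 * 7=-7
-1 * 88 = -88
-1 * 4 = -4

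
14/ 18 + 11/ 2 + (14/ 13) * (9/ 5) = 9613/ 1170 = 8.22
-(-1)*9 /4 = 9 /4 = 2.25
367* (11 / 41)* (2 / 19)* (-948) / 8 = -956769 / 779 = -1228.20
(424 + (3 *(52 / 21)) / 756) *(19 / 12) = 10658335 / 15876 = 671.35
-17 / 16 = -1.06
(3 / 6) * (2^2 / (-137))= -2 / 137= -0.01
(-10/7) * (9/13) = -90/91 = -0.99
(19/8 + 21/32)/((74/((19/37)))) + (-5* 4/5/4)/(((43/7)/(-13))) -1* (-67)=260474001/3767488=69.14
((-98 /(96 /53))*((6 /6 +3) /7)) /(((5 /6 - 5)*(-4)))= -371 /200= -1.86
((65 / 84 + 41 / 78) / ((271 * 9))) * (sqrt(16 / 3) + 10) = 473 * sqrt(3) / 665847 + 2365 / 443898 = 0.01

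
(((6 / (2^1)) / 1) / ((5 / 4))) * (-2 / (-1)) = 24 / 5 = 4.80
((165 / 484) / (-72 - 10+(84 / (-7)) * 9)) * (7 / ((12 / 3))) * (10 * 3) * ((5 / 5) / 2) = -315 / 6688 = -0.05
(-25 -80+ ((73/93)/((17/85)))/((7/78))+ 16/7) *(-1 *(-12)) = -153588/217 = -707.78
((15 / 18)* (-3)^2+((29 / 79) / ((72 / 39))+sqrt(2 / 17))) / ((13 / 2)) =2* sqrt(34) / 221+14597 / 12324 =1.24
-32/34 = -16/17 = -0.94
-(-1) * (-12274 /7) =-12274 /7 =-1753.43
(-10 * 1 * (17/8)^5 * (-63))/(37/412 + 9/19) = 875277946935/18067456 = 48445.00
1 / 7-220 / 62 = -739 / 217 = -3.41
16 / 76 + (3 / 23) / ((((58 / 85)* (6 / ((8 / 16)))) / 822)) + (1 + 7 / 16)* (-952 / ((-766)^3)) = 151564607976477 / 11391888863216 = 13.30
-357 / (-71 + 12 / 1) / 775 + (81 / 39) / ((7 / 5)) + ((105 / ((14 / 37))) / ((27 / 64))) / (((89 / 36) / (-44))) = -4334850794782 / 370326775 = -11705.47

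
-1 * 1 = -1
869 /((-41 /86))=-74734 /41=-1822.78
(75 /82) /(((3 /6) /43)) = 3225 /41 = 78.66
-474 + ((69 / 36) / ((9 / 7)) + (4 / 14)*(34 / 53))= -18925157 / 40068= -472.33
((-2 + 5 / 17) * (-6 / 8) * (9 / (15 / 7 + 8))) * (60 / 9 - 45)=-210105 / 4828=-43.52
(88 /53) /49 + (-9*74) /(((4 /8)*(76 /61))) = -52751189 /49343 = -1069.07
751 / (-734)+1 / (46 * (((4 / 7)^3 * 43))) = -47409415 / 46459264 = -1.02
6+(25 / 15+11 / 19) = 470 / 57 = 8.25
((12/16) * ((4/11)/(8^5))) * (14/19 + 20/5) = 135/3424256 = 0.00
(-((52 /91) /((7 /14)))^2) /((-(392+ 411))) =64 /39347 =0.00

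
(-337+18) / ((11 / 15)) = -435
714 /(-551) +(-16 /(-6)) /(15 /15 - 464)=-1.30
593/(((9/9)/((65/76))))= 38545/76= 507.17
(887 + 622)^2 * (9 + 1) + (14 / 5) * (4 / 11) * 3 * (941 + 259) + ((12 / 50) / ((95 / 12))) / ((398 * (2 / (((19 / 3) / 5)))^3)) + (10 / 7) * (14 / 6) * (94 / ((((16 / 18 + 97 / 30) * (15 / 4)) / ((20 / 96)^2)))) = 2600941633052483299 / 114204234375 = 22774476.33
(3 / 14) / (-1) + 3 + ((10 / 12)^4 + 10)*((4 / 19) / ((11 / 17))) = 14053 / 2268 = 6.20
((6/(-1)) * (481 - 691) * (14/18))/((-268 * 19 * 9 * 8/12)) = -245/7638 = -0.03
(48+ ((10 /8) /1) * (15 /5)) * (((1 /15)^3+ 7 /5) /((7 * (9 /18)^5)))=869584 /2625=331.27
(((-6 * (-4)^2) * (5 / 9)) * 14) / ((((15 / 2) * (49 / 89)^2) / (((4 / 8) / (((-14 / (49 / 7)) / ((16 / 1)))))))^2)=-2311.53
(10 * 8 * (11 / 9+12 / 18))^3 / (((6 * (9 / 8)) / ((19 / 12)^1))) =47793664000 / 59049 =809389.90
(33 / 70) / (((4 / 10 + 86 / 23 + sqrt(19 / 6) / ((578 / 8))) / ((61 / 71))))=197213877729 / 2015319099124 - 1538747265* sqrt(114) / 28214467387736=0.10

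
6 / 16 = 3 / 8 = 0.38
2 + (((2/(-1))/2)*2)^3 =-6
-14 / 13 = -1.08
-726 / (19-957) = 363 / 469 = 0.77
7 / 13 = 0.54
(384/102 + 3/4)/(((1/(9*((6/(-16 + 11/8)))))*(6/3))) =-1842/221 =-8.33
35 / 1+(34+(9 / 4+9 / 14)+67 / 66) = 67367 / 924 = 72.91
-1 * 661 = -661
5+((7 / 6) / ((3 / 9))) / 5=57 / 10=5.70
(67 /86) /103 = 67 /8858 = 0.01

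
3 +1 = 4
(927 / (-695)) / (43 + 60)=-9 / 695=-0.01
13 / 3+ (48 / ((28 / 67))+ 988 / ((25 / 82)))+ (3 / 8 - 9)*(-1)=14147513 / 4200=3368.46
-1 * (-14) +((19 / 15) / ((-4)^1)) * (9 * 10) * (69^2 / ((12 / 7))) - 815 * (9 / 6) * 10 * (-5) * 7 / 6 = -62601 / 8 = -7825.12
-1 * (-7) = 7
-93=-93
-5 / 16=-0.31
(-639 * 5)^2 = 10208025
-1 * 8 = -8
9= 9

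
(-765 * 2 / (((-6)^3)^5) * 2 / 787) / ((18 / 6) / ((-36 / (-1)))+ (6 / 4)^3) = 85 / 35547399742464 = 0.00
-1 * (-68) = 68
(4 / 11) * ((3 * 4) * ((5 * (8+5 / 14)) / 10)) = 1404 / 77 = 18.23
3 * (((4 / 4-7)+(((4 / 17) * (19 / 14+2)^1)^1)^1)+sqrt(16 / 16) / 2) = -3363 / 238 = -14.13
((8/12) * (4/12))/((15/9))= 2/15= 0.13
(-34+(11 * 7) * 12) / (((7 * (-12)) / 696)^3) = -173649680 / 343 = -506267.29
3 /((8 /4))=1.50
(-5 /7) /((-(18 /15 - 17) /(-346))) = 8650 /553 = 15.64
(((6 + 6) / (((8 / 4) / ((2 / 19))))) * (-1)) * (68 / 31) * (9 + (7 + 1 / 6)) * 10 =-131920 / 589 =-223.97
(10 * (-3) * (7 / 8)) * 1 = -105 / 4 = -26.25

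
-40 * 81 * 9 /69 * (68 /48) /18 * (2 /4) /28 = -765 /1288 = -0.59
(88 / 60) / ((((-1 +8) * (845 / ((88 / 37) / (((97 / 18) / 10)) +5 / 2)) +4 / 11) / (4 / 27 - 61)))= -394623955 / 3784604067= -0.10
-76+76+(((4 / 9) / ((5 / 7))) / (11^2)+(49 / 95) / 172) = 28973 / 3558852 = 0.01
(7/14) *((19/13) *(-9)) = -171/26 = -6.58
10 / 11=0.91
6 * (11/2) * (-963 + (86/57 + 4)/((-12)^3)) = -521685791/16416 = -31779.11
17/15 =1.13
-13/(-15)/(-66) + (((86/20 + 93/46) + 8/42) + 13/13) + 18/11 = 1456099/159390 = 9.14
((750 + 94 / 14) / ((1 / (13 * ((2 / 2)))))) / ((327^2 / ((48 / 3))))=1101776 / 748503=1.47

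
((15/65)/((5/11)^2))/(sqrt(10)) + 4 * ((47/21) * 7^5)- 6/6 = 363 * sqrt(10)/3250 + 451385/3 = 150462.02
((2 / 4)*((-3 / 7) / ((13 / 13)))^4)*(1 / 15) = 27 / 24010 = 0.00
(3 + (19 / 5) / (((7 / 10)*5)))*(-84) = -1716 / 5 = -343.20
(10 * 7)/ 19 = 70/ 19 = 3.68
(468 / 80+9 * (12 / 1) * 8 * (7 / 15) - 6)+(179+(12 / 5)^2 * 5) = 12217 / 20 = 610.85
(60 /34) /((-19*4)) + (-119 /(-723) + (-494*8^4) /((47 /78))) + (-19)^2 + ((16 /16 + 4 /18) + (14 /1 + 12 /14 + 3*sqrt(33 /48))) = -1547828434906121 /460986246 + 3*sqrt(11) /4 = -3357643.10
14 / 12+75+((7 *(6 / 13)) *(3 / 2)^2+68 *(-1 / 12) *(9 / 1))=1265 / 39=32.44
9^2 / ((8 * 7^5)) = 81 / 134456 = 0.00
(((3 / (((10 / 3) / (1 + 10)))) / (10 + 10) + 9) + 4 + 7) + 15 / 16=8573 / 400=21.43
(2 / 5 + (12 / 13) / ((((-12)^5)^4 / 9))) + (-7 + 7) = 922942220404021788677 / 2307355551010054471680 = 0.40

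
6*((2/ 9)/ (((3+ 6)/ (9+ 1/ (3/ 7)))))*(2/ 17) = 16/ 81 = 0.20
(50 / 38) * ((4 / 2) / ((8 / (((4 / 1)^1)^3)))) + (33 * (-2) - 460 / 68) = -16703 / 323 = -51.71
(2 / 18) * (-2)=-0.22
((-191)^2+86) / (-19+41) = 36567 / 22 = 1662.14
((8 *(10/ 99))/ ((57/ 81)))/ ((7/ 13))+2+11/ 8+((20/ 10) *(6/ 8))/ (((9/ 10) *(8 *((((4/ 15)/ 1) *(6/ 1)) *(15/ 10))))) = 2357171/ 421344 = 5.59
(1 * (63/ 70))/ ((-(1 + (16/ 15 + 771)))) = -27/ 23192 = -0.00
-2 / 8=-1 / 4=-0.25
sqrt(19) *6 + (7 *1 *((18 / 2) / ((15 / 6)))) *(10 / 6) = 68.15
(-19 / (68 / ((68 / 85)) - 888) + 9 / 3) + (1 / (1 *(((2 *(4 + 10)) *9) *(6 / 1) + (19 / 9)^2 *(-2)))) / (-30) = 2956068319 / 977652500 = 3.02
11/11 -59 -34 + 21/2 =-163/2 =-81.50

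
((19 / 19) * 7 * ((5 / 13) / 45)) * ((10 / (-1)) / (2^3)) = -0.07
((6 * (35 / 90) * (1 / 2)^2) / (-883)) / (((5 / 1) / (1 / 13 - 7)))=21 / 22958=0.00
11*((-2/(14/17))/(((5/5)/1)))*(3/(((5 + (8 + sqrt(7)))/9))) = -2431/42 + 187*sqrt(7)/42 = -46.10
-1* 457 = -457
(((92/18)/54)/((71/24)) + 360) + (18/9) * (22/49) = 101709700/281799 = 360.93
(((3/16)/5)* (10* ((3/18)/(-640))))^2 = 1/104857600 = 0.00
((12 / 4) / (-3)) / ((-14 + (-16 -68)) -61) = 1 / 159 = 0.01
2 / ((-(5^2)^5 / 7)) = -14 / 9765625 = -0.00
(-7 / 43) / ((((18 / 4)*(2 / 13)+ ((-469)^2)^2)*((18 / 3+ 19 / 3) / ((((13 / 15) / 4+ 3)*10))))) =-17563 / 2001404622386324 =-0.00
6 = 6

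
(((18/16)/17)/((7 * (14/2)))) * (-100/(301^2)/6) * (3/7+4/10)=-435/2113177724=-0.00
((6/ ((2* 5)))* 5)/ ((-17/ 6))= -18/ 17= -1.06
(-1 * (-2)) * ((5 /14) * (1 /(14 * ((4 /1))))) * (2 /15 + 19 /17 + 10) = 2869 /19992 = 0.14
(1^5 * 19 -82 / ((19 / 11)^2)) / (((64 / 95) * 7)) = -15315 / 8512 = -1.80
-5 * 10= -50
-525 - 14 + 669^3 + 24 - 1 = 299417793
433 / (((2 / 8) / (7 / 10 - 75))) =-643438 / 5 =-128687.60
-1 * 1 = -1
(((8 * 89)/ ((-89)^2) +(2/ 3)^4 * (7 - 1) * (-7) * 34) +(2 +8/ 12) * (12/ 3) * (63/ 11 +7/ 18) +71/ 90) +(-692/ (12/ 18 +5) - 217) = -2494285571/ 4493610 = -555.07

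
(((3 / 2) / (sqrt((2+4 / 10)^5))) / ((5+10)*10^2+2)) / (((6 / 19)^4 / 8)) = 3258025*sqrt(15) / 140154624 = 0.09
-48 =-48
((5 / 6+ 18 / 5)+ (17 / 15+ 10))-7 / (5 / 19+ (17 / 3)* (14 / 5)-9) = 444547 / 30480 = 14.58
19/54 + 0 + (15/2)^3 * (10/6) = 151951/216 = 703.48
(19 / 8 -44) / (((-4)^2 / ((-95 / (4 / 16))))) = 31635 / 32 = 988.59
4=4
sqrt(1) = 1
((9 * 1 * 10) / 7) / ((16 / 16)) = 90 / 7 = 12.86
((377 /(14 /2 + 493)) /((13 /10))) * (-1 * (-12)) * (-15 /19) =-522 /95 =-5.49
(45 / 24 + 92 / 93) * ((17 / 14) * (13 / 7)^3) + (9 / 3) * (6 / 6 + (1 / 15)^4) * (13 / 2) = 839584750199 / 20096370000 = 41.78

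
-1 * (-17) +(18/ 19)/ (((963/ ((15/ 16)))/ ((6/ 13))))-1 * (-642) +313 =102755997/ 105716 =972.00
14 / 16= 7 / 8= 0.88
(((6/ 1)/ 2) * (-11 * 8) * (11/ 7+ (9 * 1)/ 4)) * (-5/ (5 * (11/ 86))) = 7887.43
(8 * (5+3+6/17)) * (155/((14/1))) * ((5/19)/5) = 88040/2261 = 38.94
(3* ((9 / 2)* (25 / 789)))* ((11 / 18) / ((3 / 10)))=0.87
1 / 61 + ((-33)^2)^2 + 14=72342036 / 61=1185935.02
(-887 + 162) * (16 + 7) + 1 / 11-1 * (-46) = -182918 / 11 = -16628.91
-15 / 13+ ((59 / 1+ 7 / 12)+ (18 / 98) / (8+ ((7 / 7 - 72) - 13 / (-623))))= 312916003 / 5355714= 58.43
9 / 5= 1.80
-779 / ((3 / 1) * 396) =-0.66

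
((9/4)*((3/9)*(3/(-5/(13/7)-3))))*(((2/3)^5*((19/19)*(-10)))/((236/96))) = 4160/19647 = 0.21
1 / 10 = 0.10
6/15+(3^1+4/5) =21/5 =4.20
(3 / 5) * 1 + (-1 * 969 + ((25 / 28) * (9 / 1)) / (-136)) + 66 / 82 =-755389581 / 780640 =-967.65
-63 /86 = -0.73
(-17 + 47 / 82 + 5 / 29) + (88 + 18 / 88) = 3764143 / 52316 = 71.95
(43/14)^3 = 28.97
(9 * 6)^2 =2916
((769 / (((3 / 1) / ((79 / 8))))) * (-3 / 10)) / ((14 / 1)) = -60751 / 1120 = -54.24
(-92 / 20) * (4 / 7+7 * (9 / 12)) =-26.78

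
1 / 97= 0.01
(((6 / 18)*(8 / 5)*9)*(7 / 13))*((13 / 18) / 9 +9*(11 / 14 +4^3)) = 2645176 / 1755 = 1507.22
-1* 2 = -2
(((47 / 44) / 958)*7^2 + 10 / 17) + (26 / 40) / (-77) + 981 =24619823407 / 25080440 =981.63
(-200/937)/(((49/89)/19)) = -338200/45913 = -7.37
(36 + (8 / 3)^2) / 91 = 388 / 819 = 0.47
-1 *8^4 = -4096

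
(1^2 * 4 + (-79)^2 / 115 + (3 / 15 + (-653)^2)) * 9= 441393831 / 115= 3838207.23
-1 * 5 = -5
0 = 0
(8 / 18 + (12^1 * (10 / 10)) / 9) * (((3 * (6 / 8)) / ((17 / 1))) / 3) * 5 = 20 / 51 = 0.39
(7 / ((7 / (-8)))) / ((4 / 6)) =-12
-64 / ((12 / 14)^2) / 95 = -784 / 855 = -0.92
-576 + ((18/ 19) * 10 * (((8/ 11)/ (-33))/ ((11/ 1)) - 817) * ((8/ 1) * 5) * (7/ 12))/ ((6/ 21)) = -15999782564/ 25289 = -632677.55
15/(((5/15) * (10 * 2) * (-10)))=-0.22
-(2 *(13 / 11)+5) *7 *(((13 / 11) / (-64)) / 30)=2457 / 77440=0.03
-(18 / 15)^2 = -36 / 25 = -1.44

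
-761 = -761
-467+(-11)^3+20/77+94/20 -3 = -1382951/770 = -1796.04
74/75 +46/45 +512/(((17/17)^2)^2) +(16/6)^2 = 13028/25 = 521.12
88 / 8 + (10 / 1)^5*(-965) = -96499989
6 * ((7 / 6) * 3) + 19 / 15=22.27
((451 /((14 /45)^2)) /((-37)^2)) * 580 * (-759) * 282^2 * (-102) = 815285532988971000 /67081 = 12153747454405.44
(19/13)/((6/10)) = 95/39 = 2.44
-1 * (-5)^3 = 125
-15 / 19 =-0.79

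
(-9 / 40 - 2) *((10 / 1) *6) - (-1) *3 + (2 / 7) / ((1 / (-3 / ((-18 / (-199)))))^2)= 11579 / 63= 183.79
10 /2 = 5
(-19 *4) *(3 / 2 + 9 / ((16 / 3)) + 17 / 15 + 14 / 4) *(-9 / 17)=106989 / 340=314.67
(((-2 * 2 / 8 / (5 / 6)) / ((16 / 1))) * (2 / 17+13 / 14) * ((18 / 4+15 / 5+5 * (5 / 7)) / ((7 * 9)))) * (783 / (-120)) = 671553 / 14927360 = 0.04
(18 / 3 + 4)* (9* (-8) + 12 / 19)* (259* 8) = -28096320 / 19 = -1478753.68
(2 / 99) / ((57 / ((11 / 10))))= 1 / 2565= 0.00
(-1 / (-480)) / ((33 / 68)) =17 / 3960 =0.00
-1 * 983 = -983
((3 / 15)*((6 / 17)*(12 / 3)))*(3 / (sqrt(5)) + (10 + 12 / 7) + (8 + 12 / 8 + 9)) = 72*sqrt(5) / 425 + 5076 / 595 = 8.91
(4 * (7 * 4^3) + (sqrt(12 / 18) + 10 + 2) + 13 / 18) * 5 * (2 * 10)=100 * sqrt(6) / 3 + 1624250 / 9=180553.87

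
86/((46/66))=2838/23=123.39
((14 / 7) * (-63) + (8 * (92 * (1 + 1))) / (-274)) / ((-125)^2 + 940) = -17998 / 2269405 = -0.01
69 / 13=5.31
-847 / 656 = -1.29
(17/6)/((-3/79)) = -1343/18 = -74.61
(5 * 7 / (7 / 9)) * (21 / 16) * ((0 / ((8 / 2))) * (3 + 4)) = 0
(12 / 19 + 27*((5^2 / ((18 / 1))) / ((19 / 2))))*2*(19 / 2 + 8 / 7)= 12963 / 133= 97.47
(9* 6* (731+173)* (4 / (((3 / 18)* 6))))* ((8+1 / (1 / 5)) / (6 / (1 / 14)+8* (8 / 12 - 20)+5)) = -7615296 / 197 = -38656.32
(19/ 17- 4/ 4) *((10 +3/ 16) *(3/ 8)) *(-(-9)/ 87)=1467/ 31552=0.05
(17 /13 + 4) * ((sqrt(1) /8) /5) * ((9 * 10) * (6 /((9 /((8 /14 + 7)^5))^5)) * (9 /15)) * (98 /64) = 294187744123041947196884199128395913277595939 /27666519311140996712811840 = 10633348590567944898.77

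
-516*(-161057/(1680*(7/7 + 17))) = 6925451/2520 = 2748.19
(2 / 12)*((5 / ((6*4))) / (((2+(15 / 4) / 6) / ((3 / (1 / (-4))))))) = -10 / 63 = -0.16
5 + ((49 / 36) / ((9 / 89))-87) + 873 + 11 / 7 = 806.03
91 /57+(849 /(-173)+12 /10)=-104084 /49305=-2.11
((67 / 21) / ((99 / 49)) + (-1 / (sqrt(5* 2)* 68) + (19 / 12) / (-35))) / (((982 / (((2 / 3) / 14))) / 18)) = 63779 / 47636820- 3* sqrt(10) / 2337160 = 0.00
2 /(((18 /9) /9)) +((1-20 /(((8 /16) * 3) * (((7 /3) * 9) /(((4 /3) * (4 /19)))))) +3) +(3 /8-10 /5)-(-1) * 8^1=551485 /28728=19.20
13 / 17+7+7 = 14.76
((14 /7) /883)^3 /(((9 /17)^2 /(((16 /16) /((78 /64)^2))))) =2367488 /84819624143787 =0.00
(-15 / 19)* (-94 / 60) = 47 / 38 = 1.24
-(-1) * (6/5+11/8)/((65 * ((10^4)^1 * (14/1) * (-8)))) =-0.00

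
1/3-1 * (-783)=2350/3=783.33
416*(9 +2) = 4576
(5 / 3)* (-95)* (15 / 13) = -182.69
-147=-147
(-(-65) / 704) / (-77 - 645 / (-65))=-845 / 613888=-0.00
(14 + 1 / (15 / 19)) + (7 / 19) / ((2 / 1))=8807 / 570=15.45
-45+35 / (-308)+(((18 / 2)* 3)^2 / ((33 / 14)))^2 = 46272581 / 484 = 95604.51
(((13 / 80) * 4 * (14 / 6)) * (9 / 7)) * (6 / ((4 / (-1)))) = -2.92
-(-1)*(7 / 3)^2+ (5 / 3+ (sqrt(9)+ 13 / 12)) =403 / 36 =11.19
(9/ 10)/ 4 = 9/ 40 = 0.22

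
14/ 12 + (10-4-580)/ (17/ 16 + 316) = -2177/ 3382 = -0.64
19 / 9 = 2.11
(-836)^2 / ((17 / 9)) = 6290064 / 17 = 370003.76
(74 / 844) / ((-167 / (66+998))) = -19684 / 35237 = -0.56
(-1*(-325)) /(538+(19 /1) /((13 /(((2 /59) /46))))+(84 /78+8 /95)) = 544665875 /903579253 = 0.60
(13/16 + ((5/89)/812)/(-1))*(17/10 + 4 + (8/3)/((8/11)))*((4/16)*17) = 1121883227/34688640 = 32.34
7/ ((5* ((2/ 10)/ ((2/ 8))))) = 7/ 4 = 1.75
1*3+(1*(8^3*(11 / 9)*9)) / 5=5647 / 5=1129.40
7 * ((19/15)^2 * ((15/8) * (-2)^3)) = -2527/15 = -168.47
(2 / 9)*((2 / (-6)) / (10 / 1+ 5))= -2 / 405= -0.00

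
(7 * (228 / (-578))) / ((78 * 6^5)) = -133 / 29214432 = -0.00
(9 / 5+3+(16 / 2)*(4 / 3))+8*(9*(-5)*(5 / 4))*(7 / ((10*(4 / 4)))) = -4493 / 15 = -299.53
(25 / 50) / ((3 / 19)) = 19 / 6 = 3.17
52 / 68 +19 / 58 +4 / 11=15791 / 10846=1.46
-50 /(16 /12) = -75 /2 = -37.50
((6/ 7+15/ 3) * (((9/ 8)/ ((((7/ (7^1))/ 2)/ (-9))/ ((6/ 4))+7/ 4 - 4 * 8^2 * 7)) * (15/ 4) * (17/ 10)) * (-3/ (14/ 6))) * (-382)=-873446247/ 75793592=-11.52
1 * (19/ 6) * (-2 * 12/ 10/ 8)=-19/ 20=-0.95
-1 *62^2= -3844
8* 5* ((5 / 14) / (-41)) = -100 / 287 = -0.35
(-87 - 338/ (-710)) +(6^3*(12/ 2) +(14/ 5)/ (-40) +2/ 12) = 25763899/ 21300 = 1209.57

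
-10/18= -5/9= -0.56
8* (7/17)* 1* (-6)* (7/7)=-336/17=-19.76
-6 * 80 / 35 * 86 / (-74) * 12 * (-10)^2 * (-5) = -24768000 / 259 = -95629.34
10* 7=70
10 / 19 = 0.53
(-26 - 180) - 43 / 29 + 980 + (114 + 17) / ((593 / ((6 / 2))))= 13296376 / 17197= 773.18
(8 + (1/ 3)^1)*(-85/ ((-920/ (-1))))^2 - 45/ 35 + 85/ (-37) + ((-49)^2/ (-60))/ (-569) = -257568578929/ 74840888640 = -3.44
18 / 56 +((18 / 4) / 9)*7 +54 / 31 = 4829 / 868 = 5.56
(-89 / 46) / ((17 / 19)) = -1691 / 782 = -2.16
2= 2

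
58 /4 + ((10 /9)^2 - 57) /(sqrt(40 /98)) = 29 /2 - 31619 * sqrt(5) /810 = -72.79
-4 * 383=-1532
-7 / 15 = -0.47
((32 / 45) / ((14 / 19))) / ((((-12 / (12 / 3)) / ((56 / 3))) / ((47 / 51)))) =-114304 / 20655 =-5.53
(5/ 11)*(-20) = -100/ 11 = -9.09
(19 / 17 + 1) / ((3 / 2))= 24 / 17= 1.41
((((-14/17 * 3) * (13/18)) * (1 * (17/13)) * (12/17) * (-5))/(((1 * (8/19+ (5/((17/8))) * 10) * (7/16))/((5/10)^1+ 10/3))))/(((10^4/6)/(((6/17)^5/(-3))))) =-566352/171625214875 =-0.00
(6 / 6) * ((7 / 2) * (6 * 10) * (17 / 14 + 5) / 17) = 1305 / 17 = 76.76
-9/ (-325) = 0.03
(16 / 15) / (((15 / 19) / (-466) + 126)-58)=141664 / 9030855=0.02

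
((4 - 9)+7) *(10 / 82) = 10 / 41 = 0.24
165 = 165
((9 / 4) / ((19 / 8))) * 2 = 36 / 19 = 1.89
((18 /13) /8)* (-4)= -9 /13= -0.69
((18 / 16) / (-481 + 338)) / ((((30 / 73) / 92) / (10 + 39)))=-246813 / 2860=-86.30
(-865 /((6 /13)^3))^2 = 3611539164025 /46656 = 77407818.16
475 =475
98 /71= 1.38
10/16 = 0.62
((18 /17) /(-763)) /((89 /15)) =-0.00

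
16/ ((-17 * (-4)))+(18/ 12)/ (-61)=437/ 2074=0.21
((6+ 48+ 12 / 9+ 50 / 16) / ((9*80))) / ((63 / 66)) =0.09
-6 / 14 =-3 / 7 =-0.43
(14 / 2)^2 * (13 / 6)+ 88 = 1165 / 6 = 194.17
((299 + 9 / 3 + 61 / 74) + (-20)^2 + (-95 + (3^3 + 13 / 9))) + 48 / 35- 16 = 14490433 / 23310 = 621.64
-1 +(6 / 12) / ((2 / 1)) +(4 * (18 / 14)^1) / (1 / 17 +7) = -3 / 140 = -0.02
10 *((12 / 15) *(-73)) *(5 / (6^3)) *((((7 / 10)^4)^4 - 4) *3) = 972524665356139709 / 6000000000000000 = 162.09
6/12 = 1/2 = 0.50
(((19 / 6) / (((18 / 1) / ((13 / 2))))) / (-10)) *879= -72371 / 720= -100.52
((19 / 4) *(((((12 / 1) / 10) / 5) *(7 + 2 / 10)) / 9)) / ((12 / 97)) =1843 / 250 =7.37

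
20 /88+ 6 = 137 /22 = 6.23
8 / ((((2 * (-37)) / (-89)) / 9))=3204 / 37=86.59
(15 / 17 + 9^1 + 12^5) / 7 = 4230312 / 119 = 35548.84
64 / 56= 8 / 7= 1.14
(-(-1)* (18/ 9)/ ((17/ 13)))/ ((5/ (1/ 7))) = 26/ 595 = 0.04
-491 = -491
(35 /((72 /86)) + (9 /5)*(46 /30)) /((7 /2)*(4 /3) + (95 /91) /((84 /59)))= 25549433 /3095775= 8.25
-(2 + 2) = -4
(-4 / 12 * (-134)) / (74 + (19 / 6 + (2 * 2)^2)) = 268 / 559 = 0.48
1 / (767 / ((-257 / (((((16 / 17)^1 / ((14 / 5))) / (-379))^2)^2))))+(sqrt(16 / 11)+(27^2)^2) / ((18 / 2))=-1063353736377125303057 / 1963520000+4 * sqrt(11) / 99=-541554828255.82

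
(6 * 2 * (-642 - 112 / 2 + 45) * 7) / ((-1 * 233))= 54852 / 233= 235.42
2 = 2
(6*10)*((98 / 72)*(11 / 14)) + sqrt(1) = 391 / 6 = 65.17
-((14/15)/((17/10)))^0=-1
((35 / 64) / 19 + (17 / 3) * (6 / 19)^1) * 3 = 6633 / 1216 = 5.45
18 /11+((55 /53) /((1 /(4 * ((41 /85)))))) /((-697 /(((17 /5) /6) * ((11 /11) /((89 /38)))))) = 1.64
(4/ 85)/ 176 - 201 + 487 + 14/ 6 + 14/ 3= 1095821/ 3740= 293.00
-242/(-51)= 242/51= 4.75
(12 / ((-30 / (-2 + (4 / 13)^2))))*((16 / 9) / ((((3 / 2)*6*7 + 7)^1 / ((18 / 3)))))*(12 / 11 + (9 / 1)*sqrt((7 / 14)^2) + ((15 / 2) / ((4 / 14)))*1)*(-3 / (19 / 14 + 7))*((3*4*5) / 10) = -4811968 / 604175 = -7.96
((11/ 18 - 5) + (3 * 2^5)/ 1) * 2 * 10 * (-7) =-115430/ 9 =-12825.56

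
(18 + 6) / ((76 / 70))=420 / 19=22.11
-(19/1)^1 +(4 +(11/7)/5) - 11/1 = -899/35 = -25.69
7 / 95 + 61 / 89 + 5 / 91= 626313 / 769405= 0.81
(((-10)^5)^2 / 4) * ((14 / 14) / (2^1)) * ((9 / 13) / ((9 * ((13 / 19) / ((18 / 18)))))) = 23750000000 / 169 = 140532544.38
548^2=300304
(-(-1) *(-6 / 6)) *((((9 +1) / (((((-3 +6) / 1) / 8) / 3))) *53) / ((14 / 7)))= -2120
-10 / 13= -0.77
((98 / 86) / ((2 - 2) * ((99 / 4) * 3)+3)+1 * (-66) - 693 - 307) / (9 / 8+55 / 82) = -2373080 / 3999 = -593.42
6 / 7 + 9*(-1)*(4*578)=-145650 / 7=-20807.14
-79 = -79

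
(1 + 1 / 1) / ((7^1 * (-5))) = -2 / 35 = -0.06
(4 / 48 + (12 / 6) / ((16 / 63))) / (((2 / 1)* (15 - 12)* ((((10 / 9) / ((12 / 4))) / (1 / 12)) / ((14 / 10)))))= 1337 / 3200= 0.42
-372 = -372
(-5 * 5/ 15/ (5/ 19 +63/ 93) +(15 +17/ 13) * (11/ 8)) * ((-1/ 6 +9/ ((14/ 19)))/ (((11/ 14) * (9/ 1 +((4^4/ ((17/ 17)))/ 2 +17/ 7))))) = 17959067/ 7907796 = 2.27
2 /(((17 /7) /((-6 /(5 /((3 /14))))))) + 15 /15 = 67 /85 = 0.79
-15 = -15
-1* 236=-236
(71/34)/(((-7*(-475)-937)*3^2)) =71/730728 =0.00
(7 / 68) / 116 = 7 / 7888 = 0.00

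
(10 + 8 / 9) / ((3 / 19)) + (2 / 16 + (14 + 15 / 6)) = 18487 / 216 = 85.59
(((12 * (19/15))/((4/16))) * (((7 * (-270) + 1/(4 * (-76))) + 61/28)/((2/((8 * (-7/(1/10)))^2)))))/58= -8998731840/29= -310301097.93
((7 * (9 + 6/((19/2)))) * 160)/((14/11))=161040/19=8475.79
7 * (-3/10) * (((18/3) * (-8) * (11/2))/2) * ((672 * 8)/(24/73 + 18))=90655488/1115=81305.37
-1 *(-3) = 3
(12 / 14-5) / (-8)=29 / 56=0.52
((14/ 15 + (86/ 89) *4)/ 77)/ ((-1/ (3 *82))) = -525292/ 34265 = -15.33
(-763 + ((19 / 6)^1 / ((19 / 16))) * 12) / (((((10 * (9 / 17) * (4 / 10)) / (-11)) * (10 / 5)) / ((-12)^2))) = 273394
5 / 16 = 0.31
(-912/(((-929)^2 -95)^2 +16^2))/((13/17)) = -3876/2420196347309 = -0.00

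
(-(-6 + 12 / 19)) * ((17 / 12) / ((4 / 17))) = 4913 / 152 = 32.32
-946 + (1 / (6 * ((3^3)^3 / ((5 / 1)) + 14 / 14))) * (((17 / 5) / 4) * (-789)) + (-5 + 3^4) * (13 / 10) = -667209299 / 787520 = -847.23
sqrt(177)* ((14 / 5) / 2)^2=49* sqrt(177) / 25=26.08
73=73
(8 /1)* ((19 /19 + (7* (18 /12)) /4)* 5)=145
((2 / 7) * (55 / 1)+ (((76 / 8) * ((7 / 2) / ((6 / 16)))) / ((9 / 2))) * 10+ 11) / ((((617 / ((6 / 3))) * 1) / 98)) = 1184092 / 16659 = 71.08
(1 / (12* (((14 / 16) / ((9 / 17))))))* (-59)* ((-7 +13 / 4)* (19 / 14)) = 50445 / 3332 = 15.14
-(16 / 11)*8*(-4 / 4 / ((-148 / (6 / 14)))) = -96 / 2849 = -0.03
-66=-66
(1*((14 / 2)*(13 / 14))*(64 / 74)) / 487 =208 / 18019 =0.01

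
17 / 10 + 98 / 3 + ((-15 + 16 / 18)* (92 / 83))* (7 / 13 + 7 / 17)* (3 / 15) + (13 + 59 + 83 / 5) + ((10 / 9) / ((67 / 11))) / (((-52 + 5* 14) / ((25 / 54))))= 1612652967553 / 13438907235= 120.00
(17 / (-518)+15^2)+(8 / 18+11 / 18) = 526859 / 2331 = 226.02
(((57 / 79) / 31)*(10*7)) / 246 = 665 / 100409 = 0.01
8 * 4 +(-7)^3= -311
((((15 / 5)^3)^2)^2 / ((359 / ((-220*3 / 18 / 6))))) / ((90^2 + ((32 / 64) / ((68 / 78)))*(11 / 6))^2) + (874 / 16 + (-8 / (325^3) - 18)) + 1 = 4502669111215270784545551 / 119672707924365178375000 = 37.62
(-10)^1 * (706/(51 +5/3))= -10590/79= -134.05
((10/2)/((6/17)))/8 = 85/48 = 1.77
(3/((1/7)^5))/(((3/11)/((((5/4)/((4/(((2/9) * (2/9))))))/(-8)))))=-924385/2592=-356.63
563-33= 530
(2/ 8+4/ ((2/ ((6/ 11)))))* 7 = 413/ 44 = 9.39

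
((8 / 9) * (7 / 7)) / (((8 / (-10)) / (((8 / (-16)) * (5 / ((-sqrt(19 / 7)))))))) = -25 * sqrt(133) / 171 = -1.69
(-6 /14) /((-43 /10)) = 30 /301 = 0.10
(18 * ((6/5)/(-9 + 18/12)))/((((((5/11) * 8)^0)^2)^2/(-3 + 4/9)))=184/25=7.36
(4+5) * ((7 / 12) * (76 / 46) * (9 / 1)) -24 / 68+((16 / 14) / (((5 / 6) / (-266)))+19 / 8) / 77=12559859 / 172040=73.01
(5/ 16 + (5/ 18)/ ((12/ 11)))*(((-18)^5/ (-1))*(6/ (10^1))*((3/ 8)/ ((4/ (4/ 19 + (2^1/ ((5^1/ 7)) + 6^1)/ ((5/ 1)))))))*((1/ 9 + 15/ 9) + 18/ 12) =739746189/ 1900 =389340.10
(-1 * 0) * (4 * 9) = 0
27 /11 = 2.45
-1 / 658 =-0.00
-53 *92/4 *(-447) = 544893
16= 16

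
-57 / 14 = -4.07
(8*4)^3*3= 98304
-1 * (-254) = 254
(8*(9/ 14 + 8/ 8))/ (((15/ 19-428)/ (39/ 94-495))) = 40633134/ 2670493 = 15.22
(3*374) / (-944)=-561 / 472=-1.19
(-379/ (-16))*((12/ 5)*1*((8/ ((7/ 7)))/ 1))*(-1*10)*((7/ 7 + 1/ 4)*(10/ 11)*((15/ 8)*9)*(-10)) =19186875/ 22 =872130.68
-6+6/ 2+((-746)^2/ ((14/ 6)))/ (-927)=-563005/ 2163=-260.29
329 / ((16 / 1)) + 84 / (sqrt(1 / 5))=329 / 16 + 84 * sqrt(5)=208.39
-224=-224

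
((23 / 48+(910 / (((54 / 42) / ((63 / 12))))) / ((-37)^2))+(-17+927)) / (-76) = -20002589 / 1664704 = -12.02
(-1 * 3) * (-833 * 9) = 22491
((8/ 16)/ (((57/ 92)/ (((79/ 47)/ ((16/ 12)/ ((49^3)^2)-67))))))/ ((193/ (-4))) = 201196950753736/ 479491933568145553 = 0.00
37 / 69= 0.54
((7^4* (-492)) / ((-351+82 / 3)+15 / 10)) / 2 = 3543876 / 1933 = 1833.36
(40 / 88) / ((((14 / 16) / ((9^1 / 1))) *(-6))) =-60 / 77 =-0.78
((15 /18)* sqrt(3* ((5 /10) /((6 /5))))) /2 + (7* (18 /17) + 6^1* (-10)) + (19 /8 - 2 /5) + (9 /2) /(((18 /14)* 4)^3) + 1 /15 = -8903305 /176256 + 5* sqrt(5) /24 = -50.05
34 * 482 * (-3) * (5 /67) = -245820 /67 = -3668.96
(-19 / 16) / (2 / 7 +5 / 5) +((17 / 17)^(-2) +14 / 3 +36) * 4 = 23867 / 144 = 165.74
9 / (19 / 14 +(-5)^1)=-42 / 17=-2.47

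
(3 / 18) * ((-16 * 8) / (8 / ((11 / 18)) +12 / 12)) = -704 / 465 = -1.51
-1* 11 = -11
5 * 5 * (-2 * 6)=-300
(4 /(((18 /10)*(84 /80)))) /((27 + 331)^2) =100 /6055749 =0.00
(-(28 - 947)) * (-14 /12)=-6433 /6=-1072.17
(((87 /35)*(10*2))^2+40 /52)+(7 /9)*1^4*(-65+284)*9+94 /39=4007.69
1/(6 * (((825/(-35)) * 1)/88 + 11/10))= 0.20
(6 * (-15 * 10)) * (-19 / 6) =2850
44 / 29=1.52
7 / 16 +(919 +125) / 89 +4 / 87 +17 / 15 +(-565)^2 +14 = 65919224639 / 206480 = 319252.35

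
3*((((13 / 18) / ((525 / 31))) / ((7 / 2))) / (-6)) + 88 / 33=175997 / 66150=2.66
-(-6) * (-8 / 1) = -48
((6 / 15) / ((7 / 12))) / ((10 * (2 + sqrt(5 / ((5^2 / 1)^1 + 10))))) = 8 / 225-4 * sqrt(7) / 1575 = 0.03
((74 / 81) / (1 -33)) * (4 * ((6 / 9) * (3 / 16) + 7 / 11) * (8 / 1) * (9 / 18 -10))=47101 / 7128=6.61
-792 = -792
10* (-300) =-3000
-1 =-1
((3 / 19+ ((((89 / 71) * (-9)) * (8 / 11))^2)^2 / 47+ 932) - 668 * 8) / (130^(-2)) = -24230652767599331251900 / 332242812418253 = -72930555.19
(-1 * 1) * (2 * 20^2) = -800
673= 673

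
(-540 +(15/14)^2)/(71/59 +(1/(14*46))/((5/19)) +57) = -716597775/77410207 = -9.26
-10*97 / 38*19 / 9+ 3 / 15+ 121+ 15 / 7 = 21878 / 315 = 69.45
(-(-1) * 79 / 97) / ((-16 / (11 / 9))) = -869 / 13968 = -0.06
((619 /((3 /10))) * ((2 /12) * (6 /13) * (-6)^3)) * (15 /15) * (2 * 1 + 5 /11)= -12033360 /143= -84149.37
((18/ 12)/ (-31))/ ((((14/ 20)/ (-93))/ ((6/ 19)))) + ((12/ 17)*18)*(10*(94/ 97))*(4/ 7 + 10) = 285919470/ 219317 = 1303.68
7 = 7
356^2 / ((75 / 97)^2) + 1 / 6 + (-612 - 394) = 2373602423 / 11250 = 210986.88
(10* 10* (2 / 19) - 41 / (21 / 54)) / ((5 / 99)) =-1249578 / 665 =-1879.06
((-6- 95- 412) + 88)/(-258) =425/258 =1.65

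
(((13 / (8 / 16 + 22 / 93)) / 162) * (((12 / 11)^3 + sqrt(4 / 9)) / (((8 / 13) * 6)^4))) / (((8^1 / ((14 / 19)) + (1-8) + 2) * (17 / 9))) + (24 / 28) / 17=1073759470438505 / 21252347280654336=0.05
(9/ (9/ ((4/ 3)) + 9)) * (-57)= -228/ 7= -32.57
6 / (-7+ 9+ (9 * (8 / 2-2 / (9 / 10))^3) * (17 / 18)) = 2187 / 18137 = 0.12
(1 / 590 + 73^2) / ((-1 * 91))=-3144111 / 53690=-58.56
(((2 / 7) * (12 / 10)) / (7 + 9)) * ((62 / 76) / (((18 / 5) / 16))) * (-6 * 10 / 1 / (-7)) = 620 / 931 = 0.67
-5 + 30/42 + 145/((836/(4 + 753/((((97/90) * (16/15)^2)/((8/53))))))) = 6009465755/481362112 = 12.48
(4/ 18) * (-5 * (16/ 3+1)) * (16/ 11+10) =-2660/ 33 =-80.61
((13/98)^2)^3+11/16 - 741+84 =-656.31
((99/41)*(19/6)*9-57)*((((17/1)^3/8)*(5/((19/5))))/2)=6264075/1312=4774.45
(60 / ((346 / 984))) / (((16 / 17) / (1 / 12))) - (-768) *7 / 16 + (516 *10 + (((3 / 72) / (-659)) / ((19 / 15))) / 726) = 69334705993139 / 12580900464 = 5511.11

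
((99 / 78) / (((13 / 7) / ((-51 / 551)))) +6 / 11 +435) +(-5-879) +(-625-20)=-2240200255 / 2048618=-1093.52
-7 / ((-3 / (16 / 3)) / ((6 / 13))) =5.74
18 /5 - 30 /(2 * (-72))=457 /120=3.81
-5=-5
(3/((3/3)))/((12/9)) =9/4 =2.25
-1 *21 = -21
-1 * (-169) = 169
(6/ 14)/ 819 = 1/ 1911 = 0.00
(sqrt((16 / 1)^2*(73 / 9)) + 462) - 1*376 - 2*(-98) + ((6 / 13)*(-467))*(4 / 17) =16*sqrt(73) / 3 + 51114 / 221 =276.85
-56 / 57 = -0.98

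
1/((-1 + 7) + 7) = 1/13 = 0.08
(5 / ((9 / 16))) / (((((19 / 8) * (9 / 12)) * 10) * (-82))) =-128 / 21033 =-0.01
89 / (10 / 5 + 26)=89 / 28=3.18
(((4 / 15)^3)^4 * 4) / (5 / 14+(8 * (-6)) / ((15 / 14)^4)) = -939524096 / 65513704510546875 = -0.00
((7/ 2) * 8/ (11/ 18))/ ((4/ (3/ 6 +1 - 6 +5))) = 63/ 11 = 5.73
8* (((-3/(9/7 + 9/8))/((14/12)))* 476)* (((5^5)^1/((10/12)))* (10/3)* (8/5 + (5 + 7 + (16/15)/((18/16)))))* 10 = -7386579753.09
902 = 902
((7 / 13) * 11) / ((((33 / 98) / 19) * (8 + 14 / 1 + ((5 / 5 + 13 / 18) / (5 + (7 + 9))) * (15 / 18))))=9853704 / 650663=15.14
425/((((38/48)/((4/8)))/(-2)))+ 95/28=-283795/532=-533.45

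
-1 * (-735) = 735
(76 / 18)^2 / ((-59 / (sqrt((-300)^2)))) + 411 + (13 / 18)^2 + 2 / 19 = 116581325 / 363204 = 320.98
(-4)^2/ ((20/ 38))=152/ 5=30.40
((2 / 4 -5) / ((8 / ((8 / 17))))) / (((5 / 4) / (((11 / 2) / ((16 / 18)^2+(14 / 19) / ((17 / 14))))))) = -152361 / 182740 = -0.83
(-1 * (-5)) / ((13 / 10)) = 50 / 13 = 3.85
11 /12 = 0.92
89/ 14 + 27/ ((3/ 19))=177.36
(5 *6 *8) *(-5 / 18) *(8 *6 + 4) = -10400 / 3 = -3466.67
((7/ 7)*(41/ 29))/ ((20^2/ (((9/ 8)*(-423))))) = -156087/ 92800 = -1.68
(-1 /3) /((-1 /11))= 3.67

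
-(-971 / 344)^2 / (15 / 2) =-942841 / 887520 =-1.06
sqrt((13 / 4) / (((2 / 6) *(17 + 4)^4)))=sqrt(39) / 882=0.01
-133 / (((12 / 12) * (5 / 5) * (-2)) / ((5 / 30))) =133 / 12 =11.08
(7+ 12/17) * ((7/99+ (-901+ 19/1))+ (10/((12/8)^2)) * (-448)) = -37260461/1683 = -22139.31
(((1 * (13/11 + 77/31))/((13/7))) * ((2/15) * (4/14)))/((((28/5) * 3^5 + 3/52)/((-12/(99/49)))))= -3920000/11944710657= -0.00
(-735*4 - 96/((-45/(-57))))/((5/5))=-15308/5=-3061.60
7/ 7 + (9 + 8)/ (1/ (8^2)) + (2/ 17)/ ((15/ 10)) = 55543/ 51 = 1089.08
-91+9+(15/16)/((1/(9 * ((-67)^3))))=-40604317/16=-2537769.81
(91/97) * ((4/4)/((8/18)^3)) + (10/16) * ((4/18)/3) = 1798913/167616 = 10.73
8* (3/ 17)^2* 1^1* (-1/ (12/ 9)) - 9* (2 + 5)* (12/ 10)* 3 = -327996/ 1445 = -226.99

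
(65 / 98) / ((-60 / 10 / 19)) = -1235 / 588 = -2.10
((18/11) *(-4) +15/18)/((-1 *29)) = 13/66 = 0.20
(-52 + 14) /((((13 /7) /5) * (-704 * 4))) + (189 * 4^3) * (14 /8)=387459737 /18304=21168.04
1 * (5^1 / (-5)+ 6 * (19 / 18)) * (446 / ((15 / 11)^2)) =1279.19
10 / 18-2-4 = -49 / 9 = -5.44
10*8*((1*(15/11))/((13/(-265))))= -318000/143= -2223.78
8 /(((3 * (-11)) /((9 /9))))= -8 /33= -0.24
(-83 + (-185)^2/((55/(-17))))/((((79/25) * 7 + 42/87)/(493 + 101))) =-655919100/2341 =-280187.57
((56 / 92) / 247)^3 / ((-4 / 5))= -0.00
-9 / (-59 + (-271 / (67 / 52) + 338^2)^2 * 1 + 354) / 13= -40401 / 758855669907283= -0.00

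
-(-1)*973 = 973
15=15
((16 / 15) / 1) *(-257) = -4112 / 15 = -274.13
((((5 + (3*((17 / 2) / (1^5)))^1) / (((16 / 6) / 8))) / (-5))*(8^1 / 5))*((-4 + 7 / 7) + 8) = -732 / 5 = -146.40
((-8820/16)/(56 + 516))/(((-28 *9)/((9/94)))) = 0.00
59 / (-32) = -59 / 32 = -1.84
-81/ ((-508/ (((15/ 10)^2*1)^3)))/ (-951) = -19683/ 10306304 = -0.00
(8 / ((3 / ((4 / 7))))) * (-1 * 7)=-10.67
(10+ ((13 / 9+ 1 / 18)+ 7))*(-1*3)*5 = -555 / 2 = -277.50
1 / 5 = 0.20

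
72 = 72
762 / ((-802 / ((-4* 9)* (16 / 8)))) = 27432 / 401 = 68.41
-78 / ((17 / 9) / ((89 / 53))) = -62478 / 901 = -69.34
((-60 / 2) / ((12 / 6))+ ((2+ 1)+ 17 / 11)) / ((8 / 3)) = -345 / 88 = -3.92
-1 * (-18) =18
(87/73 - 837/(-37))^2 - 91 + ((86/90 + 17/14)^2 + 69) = 1591930919707489/2895544656900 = 549.79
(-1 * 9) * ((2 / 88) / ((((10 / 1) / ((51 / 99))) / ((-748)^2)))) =-5895.60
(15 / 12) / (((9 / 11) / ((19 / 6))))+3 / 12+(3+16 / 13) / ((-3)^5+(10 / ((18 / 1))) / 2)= 62206063 / 12268152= 5.07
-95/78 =-1.22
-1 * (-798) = 798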